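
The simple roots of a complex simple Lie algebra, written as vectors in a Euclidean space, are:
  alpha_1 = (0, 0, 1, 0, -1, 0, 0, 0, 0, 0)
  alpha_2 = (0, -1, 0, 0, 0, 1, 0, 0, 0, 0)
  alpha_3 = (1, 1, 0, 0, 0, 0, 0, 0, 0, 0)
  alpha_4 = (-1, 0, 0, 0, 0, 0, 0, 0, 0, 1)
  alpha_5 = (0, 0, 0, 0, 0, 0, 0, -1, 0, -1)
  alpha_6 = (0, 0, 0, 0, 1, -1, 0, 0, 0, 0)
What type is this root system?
A_6

Compute the Cartan integers a_ij = 2(alpha_i, alpha_j)/(alpha_j, alpha_j); the resulting 6x6 Cartan matrix is
[[2, 0, 0, 0, 0, -1], [0, 2, -1, 0, 0, -1], [0, -1, 2, -1, 0, 0], [0, 0, -1, 2, -1, 0], [0, 0, 0, -1, 2, 0], [-1, -1, 0, 0, 0, 2]].
All simple roots have the same length, so the diagram is simply laced. The associated Dynkin diagram is a chain of 6 nodes with single edges (A_6), so the type is A_6 (the algebra sl(7)).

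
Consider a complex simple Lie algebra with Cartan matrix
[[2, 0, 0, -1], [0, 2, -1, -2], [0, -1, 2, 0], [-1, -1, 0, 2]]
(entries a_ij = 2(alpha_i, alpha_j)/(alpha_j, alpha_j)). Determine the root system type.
type F_4

The matrix has rank 4 with 2's on the diagonal. Reading the off-diagonal entries as Dynkin edges (a single edge where a_ij = a_ji = -1; a double or triple edge where a_ij * a_ji = 2 or 3), the diagram is a chain of 4 nodes with a double edge between the middle two (F_4). One simple-root ordering that puts it in standard form is (alpha_3, alpha_2, alpha_4, alpha_1). So the algebra is type F_4.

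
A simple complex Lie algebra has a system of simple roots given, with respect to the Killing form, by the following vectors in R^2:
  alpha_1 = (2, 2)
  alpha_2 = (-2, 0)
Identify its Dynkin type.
B_2 (so(5))

Compute the Cartan integers a_ij = 2(alpha_i, alpha_j)/(alpha_j, alpha_j); the resulting 2x2 Cartan matrix is
[[2, -2], [-1, 2]].
The roots have two lengths (squared-length ratio 2:1); the short ones are alpha_{2}. The associated Dynkin diagram is a chain of 2 nodes with a double edge at one end; the terminal node there is the unique short simple root (B_2), so the type is B_2 (the algebra so(5)).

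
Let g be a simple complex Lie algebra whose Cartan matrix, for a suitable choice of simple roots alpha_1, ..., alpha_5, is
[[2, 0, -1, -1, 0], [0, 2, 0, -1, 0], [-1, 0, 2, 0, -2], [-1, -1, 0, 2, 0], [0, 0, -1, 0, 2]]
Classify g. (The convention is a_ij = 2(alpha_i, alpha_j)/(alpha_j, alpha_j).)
B_5 (so(11))

The matrix has rank 5 with 2's on the diagonal. Reading the off-diagonal entries as Dynkin edges (a single edge where a_ij = a_ji = -1; a double or triple edge where a_ij * a_ji = 2 or 3), the diagram is a chain of 5 nodes with a double edge at one end; the terminal node there is the unique short simple root (B_5). One simple-root ordering that puts it in standard form is (alpha_2, alpha_4, alpha_1, alpha_3, alpha_5). So the algebra is type B_5, i.e. so(11).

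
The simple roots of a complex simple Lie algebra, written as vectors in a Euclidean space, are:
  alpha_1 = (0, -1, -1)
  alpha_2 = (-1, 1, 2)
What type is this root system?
Compute the Cartan integers a_ij = 2(alpha_i, alpha_j)/(alpha_j, alpha_j); the resulting 2x2 Cartan matrix is
[[2, -1], [-3, 2]].
The roots have two lengths (squared-length ratio 3:1); the short ones are alpha_{1}. The associated Dynkin diagram is two nodes joined by a triple edge (G_2), so the type is G_2.

G_2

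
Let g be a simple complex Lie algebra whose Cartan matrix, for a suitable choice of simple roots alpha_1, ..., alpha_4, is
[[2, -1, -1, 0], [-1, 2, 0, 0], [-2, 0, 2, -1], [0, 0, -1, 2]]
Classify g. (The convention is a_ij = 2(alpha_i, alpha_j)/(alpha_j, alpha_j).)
The matrix has rank 4 with 2's on the diagonal. Reading the off-diagonal entries as Dynkin edges (a single edge where a_ij = a_ji = -1; a double or triple edge where a_ij * a_ji = 2 or 3), the diagram is a chain of 4 nodes with a double edge between the middle two (F_4). One simple-root ordering that puts it in standard form is (alpha_4, alpha_3, alpha_1, alpha_2). So the algebra is type F_4.

type F_4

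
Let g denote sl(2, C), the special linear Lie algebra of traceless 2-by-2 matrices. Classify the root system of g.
type A_1

This is sl(2), which has dimension 2^2 - 1 = 3 and rank 2 - 1 = 1 (a Cartan subalgebra is the diagonal traceless matrices). In the classification of classical Lie algebras, the special linear algebra sl(n+1) has type A_n; here n = 1, so the Dynkin diagram is a chain of 1 nodes with single edges (A_1). Hence the type is A_1.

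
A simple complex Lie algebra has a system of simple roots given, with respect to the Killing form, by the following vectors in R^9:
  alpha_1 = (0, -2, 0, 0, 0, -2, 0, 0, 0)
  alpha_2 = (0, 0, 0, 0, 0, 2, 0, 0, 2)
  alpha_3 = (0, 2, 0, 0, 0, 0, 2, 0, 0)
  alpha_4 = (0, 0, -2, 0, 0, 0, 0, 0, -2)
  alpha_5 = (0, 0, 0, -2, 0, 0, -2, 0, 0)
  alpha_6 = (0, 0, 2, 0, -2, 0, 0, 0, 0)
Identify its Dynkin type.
Compute the Cartan integers a_ij = 2(alpha_i, alpha_j)/(alpha_j, alpha_j); the resulting 6x6 Cartan matrix is
[[2, -1, -1, 0, 0, 0], [-1, 2, 0, -1, 0, 0], [-1, 0, 2, 0, -1, 0], [0, -1, 0, 2, 0, -1], [0, 0, -1, 0, 2, 0], [0, 0, 0, -1, 0, 2]].
All simple roots have the same length, so the diagram is simply laced. The associated Dynkin diagram is a chain of 6 nodes with single edges (A_6), so the type is A_6 (the algebra sl(7)).

type A_6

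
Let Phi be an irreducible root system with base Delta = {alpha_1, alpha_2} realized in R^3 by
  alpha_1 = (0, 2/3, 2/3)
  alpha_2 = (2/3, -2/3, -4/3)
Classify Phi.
Compute the Cartan integers a_ij = 2(alpha_i, alpha_j)/(alpha_j, alpha_j); the resulting 2x2 Cartan matrix is
[[2, -1], [-3, 2]].
The roots have two lengths (squared-length ratio 3:1); the short ones are alpha_{1}. The associated Dynkin diagram is two nodes joined by a triple edge (G_2), so the type is G_2.

type G_2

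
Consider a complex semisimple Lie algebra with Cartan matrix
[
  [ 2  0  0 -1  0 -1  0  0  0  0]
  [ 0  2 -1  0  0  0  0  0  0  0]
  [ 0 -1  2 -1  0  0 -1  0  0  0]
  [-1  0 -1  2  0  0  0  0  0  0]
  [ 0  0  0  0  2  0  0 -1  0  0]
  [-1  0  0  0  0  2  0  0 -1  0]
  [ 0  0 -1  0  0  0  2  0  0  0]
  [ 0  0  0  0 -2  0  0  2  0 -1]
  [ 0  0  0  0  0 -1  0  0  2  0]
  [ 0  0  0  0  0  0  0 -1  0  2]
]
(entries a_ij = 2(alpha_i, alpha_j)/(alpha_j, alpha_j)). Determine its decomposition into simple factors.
The diagram associated to this matrix has two connected components: the simple roots {alpha_5, alpha_8, alpha_10} form a chain of 3 nodes with a double edge at one end; the terminal node there is the unique short simple root (B_3), and {alpha_1, alpha_2, alpha_3, alpha_4, alpha_6, alpha_7, alpha_9} form a chain of 5 nodes with a fork of two nodes at one end (D_7). A semisimple Lie algebra decomposes uniquely as the direct sum of simple ideals, one per connected component of its Dynkin diagram, so g ≅ B_3 ⊕ D_7 (dimension 21 + 91 = 112).

B3 + D7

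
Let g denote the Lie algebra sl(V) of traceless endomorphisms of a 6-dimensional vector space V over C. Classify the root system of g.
A5

This is sl(6), which has dimension 6^2 - 1 = 35 and rank 6 - 1 = 5 (a Cartan subalgebra is the diagonal traceless matrices). In the classification of classical Lie algebras, the special linear algebra sl(n+1) has type A_n; here n = 5, so the Dynkin diagram is a chain of 5 nodes with single edges (A_5). Hence the type is A_5.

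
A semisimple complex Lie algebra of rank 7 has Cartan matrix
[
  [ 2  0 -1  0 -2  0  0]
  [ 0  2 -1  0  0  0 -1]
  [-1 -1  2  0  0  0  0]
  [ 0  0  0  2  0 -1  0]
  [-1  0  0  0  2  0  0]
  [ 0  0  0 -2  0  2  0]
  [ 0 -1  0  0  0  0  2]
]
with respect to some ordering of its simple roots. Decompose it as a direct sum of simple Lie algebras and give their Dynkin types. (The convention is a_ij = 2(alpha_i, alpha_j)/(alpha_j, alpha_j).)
B_2 ⊕ B_5

The diagram associated to this matrix has two connected components: the simple roots {alpha_4, alpha_6} form a chain of 2 nodes with a double edge at one end; the terminal node there is the unique short simple root (B_2), and {alpha_1, alpha_2, alpha_3, alpha_5, alpha_7} form a chain of 5 nodes with a double edge at one end; the terminal node there is the unique short simple root (B_5). A semisimple Lie algebra decomposes uniquely as the direct sum of simple ideals, one per connected component of its Dynkin diagram, so g ≅ B_2 ⊕ B_5 (dimension 10 + 55 = 65).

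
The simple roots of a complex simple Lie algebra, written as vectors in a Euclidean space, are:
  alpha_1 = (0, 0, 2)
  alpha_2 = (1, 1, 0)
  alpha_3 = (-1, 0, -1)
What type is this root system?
Compute the Cartan integers a_ij = 2(alpha_i, alpha_j)/(alpha_j, alpha_j); the resulting 3x3 Cartan matrix is
[[2, 0, -2], [0, 2, -1], [-1, -1, 2]].
The roots have two lengths (squared-length ratio 2:1); the short ones are alpha_{2,3}. The associated Dynkin diagram is a chain of 3 nodes with a double edge at one end; the terminal node there is the unique long simple root (C_3), so the type is C_3 (the algebra sp(6)).

C_3 (sp(6))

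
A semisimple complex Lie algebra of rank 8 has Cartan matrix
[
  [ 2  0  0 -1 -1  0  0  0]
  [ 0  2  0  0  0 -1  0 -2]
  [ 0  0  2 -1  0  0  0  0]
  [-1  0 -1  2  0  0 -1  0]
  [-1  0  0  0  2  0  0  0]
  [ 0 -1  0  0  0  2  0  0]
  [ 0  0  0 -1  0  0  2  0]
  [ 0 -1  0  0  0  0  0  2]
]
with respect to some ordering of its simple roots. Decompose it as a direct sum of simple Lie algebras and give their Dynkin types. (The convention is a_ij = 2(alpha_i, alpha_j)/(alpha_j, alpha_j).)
The diagram associated to this matrix has two connected components: the simple roots {alpha_2, alpha_6, alpha_8} form a chain of 3 nodes with a double edge at one end; the terminal node there is the unique short simple root (B_3), and {alpha_1, alpha_3, alpha_4, alpha_5, alpha_7} form a chain of 3 nodes with a fork of two nodes at one end (D_5). A semisimple Lie algebra decomposes uniquely as the direct sum of simple ideals, one per connected component of its Dynkin diagram, so g ≅ B_3 ⊕ D_5 (dimension 21 + 45 = 66).

B_3 + D_5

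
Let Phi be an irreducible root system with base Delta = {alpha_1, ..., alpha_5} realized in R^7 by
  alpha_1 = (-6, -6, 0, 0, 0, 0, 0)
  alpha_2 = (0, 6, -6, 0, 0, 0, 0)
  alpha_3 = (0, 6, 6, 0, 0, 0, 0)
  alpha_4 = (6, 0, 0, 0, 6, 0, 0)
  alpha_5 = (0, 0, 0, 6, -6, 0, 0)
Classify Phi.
type D_5

Compute the Cartan integers a_ij = 2(alpha_i, alpha_j)/(alpha_j, alpha_j); the resulting 5x5 Cartan matrix is
[[2, -1, -1, -1, 0], [-1, 2, 0, 0, 0], [-1, 0, 2, 0, 0], [-1, 0, 0, 2, -1], [0, 0, 0, -1, 2]].
All simple roots have the same length, so the diagram is simply laced. The associated Dynkin diagram is a chain of 3 nodes with a fork of two nodes at one end (D_5), so the type is D_5 (the algebra so(10)).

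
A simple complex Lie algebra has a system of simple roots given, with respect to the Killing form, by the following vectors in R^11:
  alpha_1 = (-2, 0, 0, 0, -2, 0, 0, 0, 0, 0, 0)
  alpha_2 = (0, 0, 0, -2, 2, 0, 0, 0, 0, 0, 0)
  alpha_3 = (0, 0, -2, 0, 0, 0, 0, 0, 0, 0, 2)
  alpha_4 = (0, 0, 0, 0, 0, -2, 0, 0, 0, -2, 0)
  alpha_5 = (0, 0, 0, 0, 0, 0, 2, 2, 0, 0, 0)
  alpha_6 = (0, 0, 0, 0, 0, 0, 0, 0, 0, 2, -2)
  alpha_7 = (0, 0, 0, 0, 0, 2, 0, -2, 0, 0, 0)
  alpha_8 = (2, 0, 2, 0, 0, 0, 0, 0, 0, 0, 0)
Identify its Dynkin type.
Compute the Cartan integers a_ij = 2(alpha_i, alpha_j)/(alpha_j, alpha_j); the resulting 8x8 Cartan matrix is
[[2, -1, 0, 0, 0, 0, 0, -1], [-1, 2, 0, 0, 0, 0, 0, 0], [0, 0, 2, 0, 0, -1, 0, -1], [0, 0, 0, 2, 0, -1, -1, 0], [0, 0, 0, 0, 2, 0, -1, 0], [0, 0, -1, -1, 0, 2, 0, 0], [0, 0, 0, -1, -1, 0, 2, 0], [-1, 0, -1, 0, 0, 0, 0, 2]].
All simple roots have the same length, so the diagram is simply laced. The associated Dynkin diagram is a chain of 8 nodes with single edges (A_8), so the type is A_8 (the algebra sl(9)).

type A_8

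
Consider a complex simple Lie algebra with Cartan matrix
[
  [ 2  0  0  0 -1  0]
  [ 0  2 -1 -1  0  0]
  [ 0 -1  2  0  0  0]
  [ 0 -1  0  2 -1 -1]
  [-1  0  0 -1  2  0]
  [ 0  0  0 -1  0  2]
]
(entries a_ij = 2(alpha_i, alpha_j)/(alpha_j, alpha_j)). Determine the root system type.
E_6

The matrix has rank 6 with 2's on the diagonal. Reading the off-diagonal entries as Dynkin edges (a single edge where a_ij = a_ji = -1; a double or triple edge where a_ij * a_ji = 2 or 3), the diagram is a chain of 5 nodes with one extra node attached to the third node from one end (E_6). One simple-root ordering that puts it in standard form is (alpha_3, alpha_6, alpha_2, alpha_4, alpha_5, alpha_1). So the algebra is type E_6.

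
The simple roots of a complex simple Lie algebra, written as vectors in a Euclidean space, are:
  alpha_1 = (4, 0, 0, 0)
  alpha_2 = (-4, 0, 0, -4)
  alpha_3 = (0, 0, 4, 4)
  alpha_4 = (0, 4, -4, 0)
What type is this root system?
Compute the Cartan integers a_ij = 2(alpha_i, alpha_j)/(alpha_j, alpha_j); the resulting 4x4 Cartan matrix is
[[2, -1, 0, 0], [-2, 2, -1, 0], [0, -1, 2, -1], [0, 0, -1, 2]].
The roots have two lengths (squared-length ratio 2:1); the short ones are alpha_{1}. The associated Dynkin diagram is a chain of 4 nodes with a double edge at one end; the terminal node there is the unique short simple root (B_4), so the type is B_4 (the algebra so(9)).

type B_4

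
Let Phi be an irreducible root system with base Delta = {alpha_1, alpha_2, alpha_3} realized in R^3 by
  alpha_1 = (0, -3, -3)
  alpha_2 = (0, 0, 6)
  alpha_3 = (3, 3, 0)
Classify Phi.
C_3

Compute the Cartan integers a_ij = 2(alpha_i, alpha_j)/(alpha_j, alpha_j); the resulting 3x3 Cartan matrix is
[[2, -1, -1], [-2, 2, 0], [-1, 0, 2]].
The roots have two lengths (squared-length ratio 2:1); the short ones are alpha_{1,3}. The associated Dynkin diagram is a chain of 3 nodes with a double edge at one end; the terminal node there is the unique long simple root (C_3), so the type is C_3 (the algebra sp(6)).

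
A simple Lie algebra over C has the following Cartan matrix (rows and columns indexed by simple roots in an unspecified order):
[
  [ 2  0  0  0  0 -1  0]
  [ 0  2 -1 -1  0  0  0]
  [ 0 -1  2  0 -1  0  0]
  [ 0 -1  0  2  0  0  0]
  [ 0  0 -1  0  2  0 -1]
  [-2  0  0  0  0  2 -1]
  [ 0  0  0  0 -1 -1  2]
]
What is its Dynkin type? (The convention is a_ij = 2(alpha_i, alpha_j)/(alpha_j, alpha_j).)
The matrix has rank 7 with 2's on the diagonal. Reading the off-diagonal entries as Dynkin edges (a single edge where a_ij = a_ji = -1; a double or triple edge where a_ij * a_ji = 2 or 3), the diagram is a chain of 7 nodes with a double edge at one end; the terminal node there is the unique short simple root (B_7). One simple-root ordering that puts it in standard form is (alpha_4, alpha_2, alpha_3, alpha_5, alpha_7, alpha_6, alpha_1). So the algebra is type B_7, i.e. so(15).

B7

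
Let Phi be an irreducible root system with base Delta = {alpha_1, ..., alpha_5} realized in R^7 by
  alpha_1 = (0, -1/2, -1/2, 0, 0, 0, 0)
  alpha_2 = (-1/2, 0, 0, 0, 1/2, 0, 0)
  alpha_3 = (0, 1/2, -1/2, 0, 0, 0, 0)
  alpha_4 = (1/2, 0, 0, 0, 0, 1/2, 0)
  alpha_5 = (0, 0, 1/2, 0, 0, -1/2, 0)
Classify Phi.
Compute the Cartan integers a_ij = 2(alpha_i, alpha_j)/(alpha_j, alpha_j); the resulting 5x5 Cartan matrix is
[[2, 0, 0, 0, -1], [0, 2, 0, -1, 0], [0, 0, 2, 0, -1], [0, -1, 0, 2, -1], [-1, 0, -1, -1, 2]].
All simple roots have the same length, so the diagram is simply laced. The associated Dynkin diagram is a chain of 3 nodes with a fork of two nodes at one end (D_5), so the type is D_5 (the algebra so(10)).

D_5 (so(10))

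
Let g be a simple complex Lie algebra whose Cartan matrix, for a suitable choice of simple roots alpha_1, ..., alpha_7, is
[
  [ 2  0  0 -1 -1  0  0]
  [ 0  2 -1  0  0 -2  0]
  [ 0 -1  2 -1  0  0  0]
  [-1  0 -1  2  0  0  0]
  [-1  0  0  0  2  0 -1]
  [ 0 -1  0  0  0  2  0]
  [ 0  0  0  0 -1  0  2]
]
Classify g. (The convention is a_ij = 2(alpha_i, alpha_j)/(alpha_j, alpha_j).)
type B_7

The matrix has rank 7 with 2's on the diagonal. Reading the off-diagonal entries as Dynkin edges (a single edge where a_ij = a_ji = -1; a double or triple edge where a_ij * a_ji = 2 or 3), the diagram is a chain of 7 nodes with a double edge at one end; the terminal node there is the unique short simple root (B_7). One simple-root ordering that puts it in standard form is (alpha_7, alpha_5, alpha_1, alpha_4, alpha_3, alpha_2, alpha_6). So the algebra is type B_7, i.e. so(15).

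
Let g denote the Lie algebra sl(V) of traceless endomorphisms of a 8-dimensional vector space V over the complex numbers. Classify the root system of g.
A_7

This is sl(8), which has dimension 8^2 - 1 = 63 and rank 8 - 1 = 7 (a Cartan subalgebra is the diagonal traceless matrices). In the classification of classical Lie algebras, the special linear algebra sl(n+1) has type A_n; here n = 7, so the Dynkin diagram is a chain of 7 nodes with single edges (A_7). Hence the type is A_7.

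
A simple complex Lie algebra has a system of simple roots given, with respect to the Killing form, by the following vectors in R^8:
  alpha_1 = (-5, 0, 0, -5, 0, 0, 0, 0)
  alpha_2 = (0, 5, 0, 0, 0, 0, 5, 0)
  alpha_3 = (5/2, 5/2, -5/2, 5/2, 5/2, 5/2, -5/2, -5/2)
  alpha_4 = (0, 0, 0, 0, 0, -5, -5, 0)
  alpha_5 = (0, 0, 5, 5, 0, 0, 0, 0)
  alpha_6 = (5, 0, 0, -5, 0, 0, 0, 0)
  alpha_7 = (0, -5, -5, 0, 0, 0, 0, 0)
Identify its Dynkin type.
Compute the Cartan integers a_ij = 2(alpha_i, alpha_j)/(alpha_j, alpha_j); the resulting 7x7 Cartan matrix is
[[2, 0, -1, 0, -1, 0, 0], [0, 2, 0, -1, 0, 0, -1], [-1, 0, 2, 0, 0, 0, 0], [0, -1, 0, 2, 0, 0, 0], [-1, 0, 0, 0, 2, -1, -1], [0, 0, 0, 0, -1, 2, 0], [0, -1, 0, 0, -1, 0, 2]].
All simple roots have the same length, so the diagram is simply laced. The associated Dynkin diagram is a chain of 6 nodes with one extra node attached to the third node from one end (E_7), so the type is E_7.

E7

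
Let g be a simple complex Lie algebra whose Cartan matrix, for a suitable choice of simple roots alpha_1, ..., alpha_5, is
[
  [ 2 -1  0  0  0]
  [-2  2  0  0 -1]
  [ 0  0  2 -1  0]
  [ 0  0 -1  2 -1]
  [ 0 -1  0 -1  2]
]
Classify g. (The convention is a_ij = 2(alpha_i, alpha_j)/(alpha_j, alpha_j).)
B_5

The matrix has rank 5 with 2's on the diagonal. Reading the off-diagonal entries as Dynkin edges (a single edge where a_ij = a_ji = -1; a double or triple edge where a_ij * a_ji = 2 or 3), the diagram is a chain of 5 nodes with a double edge at one end; the terminal node there is the unique short simple root (B_5). One simple-root ordering that puts it in standard form is (alpha_3, alpha_4, alpha_5, alpha_2, alpha_1). So the algebra is type B_5, i.e. so(11).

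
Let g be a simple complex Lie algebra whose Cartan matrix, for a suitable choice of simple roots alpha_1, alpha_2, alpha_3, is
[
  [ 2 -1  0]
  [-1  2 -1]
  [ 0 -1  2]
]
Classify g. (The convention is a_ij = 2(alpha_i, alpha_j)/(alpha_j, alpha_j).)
The matrix has rank 3 with 2's on the diagonal. Reading the off-diagonal entries as Dynkin edges (a single edge where a_ij = a_ji = -1; a double or triple edge where a_ij * a_ji = 2 or 3), the diagram is a chain of 3 nodes with single edges (A_3). One simple-root ordering that puts it in standard form is (alpha_1, alpha_2, alpha_3). So the algebra is type A_3, i.e. sl(4).

type A_3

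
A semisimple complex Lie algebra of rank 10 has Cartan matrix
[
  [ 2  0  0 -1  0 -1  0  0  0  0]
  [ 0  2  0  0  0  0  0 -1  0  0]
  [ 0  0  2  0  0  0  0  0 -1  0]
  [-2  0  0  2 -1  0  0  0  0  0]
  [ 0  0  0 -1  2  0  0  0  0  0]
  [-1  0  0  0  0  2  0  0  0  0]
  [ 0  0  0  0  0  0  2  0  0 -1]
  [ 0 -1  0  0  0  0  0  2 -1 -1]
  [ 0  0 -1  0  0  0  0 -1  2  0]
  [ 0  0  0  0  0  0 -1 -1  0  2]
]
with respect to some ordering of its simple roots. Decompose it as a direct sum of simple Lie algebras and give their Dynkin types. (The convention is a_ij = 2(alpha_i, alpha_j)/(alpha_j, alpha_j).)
The diagram associated to this matrix has two connected components: the simple roots {alpha_2, alpha_3, alpha_7, alpha_8, alpha_9, alpha_10} form a chain of 5 nodes with one extra node attached to the third node from one end (E_6), and {alpha_1, alpha_4, alpha_5, alpha_6} form a chain of 4 nodes with a double edge between the middle two (F_4). A semisimple Lie algebra decomposes uniquely as the direct sum of simple ideals, one per connected component of its Dynkin diagram, so g ≅ E_6 ⊕ F_4 (dimension 78 + 52 = 130).

E_6 + F_4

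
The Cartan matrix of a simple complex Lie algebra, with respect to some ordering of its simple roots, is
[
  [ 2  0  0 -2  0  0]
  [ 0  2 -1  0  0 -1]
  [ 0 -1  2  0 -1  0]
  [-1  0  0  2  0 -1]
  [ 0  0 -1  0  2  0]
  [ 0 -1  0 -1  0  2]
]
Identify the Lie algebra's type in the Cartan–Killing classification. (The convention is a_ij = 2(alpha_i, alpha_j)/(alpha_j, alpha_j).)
The matrix has rank 6 with 2's on the diagonal. Reading the off-diagonal entries as Dynkin edges (a single edge where a_ij = a_ji = -1; a double or triple edge where a_ij * a_ji = 2 or 3), the diagram is a chain of 6 nodes with a double edge at one end; the terminal node there is the unique long simple root (C_6). One simple-root ordering that puts it in standard form is (alpha_5, alpha_3, alpha_2, alpha_6, alpha_4, alpha_1). So the algebra is type C_6, i.e. sp(12).

C_6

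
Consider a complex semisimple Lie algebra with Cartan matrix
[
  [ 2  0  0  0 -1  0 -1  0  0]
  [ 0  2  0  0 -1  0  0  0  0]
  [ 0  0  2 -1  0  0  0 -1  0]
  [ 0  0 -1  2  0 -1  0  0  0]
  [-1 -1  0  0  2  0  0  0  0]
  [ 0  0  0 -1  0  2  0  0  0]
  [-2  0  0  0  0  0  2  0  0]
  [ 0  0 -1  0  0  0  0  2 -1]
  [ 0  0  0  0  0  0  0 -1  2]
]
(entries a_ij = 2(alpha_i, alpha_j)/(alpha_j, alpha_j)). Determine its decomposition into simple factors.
type A_5 + type C_4

The diagram associated to this matrix has two connected components: the simple roots {alpha_3, alpha_4, alpha_6, alpha_8, alpha_9} form a chain of 5 nodes with single edges (A_5), and {alpha_1, alpha_2, alpha_5, alpha_7} form a chain of 4 nodes with a double edge at one end; the terminal node there is the unique long simple root (C_4). A semisimple Lie algebra decomposes uniquely as the direct sum of simple ideals, one per connected component of its Dynkin diagram, so g ≅ A_5 ⊕ C_4 (dimension 35 + 36 = 71).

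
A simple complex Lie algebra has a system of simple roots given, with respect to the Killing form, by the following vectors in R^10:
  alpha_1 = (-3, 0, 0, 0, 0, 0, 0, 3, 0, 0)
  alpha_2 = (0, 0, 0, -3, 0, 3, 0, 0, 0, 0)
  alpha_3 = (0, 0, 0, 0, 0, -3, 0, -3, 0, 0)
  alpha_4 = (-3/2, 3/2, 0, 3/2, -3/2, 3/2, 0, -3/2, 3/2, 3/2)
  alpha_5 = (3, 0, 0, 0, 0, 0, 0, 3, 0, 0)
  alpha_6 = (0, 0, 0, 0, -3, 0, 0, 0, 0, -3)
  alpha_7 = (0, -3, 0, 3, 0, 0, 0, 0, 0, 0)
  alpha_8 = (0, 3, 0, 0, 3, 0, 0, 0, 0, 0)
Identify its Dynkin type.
Compute the Cartan integers a_ij = 2(alpha_i, alpha_j)/(alpha_j, alpha_j); the resulting 8x8 Cartan matrix is
[[2, 0, -1, 0, 0, 0, 0, 0], [0, 2, -1, 0, 0, 0, -1, 0], [-1, -1, 2, 0, -1, 0, 0, 0], [0, 0, 0, 2, -1, 0, 0, 0], [0, 0, -1, -1, 2, 0, 0, 0], [0, 0, 0, 0, 0, 2, 0, -1], [0, -1, 0, 0, 0, 0, 2, -1], [0, 0, 0, 0, 0, -1, -1, 2]].
All simple roots have the same length, so the diagram is simply laced. The associated Dynkin diagram is a chain of 7 nodes with one extra node attached to the third node from one end (E_8), so the type is E_8.

E_8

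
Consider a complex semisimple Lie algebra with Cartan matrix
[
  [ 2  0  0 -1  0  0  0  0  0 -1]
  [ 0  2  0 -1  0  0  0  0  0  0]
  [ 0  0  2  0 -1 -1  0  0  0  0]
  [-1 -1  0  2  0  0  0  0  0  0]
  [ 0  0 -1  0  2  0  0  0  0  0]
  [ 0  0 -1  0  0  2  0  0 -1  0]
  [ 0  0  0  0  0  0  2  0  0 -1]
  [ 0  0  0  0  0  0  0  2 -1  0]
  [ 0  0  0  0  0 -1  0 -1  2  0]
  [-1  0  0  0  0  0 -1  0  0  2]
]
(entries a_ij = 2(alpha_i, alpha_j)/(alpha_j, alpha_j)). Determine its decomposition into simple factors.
A_5 + A_5

The diagram associated to this matrix has two connected components: the simple roots {alpha_1, alpha_2, alpha_4, alpha_7, alpha_10} form a chain of 5 nodes with single edges (A_5), and {alpha_3, alpha_5, alpha_6, alpha_8, alpha_9} form a chain of 5 nodes with single edges (A_5). A semisimple Lie algebra decomposes uniquely as the direct sum of simple ideals, one per connected component of its Dynkin diagram, so g ≅ A_5 ⊕ A_5 (dimension 35 + 35 = 70).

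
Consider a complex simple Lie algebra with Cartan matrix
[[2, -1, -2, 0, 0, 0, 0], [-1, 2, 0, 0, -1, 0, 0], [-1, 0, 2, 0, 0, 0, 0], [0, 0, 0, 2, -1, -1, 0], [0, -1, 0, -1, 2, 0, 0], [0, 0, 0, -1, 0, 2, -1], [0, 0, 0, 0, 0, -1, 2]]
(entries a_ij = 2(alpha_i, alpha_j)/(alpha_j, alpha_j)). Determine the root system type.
The matrix has rank 7 with 2's on the diagonal. Reading the off-diagonal entries as Dynkin edges (a single edge where a_ij = a_ji = -1; a double or triple edge where a_ij * a_ji = 2 or 3), the diagram is a chain of 7 nodes with a double edge at one end; the terminal node there is the unique short simple root (B_7). One simple-root ordering that puts it in standard form is (alpha_7, alpha_6, alpha_4, alpha_5, alpha_2, alpha_1, alpha_3). So the algebra is type B_7, i.e. so(15).

B7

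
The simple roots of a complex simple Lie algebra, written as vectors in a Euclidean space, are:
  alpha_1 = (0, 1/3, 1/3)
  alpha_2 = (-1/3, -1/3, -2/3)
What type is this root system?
Compute the Cartan integers a_ij = 2(alpha_i, alpha_j)/(alpha_j, alpha_j); the resulting 2x2 Cartan matrix is
[[2, -1], [-3, 2]].
The roots have two lengths (squared-length ratio 3:1); the short ones are alpha_{1}. The associated Dynkin diagram is two nodes joined by a triple edge (G_2), so the type is G_2.

G2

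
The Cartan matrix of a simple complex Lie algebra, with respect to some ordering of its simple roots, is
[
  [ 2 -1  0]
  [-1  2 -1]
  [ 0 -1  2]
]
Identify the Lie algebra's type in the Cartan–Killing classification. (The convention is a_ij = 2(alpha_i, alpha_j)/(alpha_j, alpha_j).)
A3

The matrix has rank 3 with 2's on the diagonal. Reading the off-diagonal entries as Dynkin edges (a single edge where a_ij = a_ji = -1; a double or triple edge where a_ij * a_ji = 2 or 3), the diagram is a chain of 3 nodes with single edges (A_3). One simple-root ordering that puts it in standard form is (alpha_1, alpha_2, alpha_3). So the algebra is type A_3, i.e. sl(4).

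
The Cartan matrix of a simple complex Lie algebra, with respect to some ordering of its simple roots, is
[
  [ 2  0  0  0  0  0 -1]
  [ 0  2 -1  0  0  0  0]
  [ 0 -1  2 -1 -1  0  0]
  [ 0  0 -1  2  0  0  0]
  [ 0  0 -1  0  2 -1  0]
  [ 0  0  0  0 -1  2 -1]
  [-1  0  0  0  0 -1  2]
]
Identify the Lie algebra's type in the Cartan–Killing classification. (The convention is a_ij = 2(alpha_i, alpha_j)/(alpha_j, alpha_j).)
D7

The matrix has rank 7 with 2's on the diagonal. Reading the off-diagonal entries as Dynkin edges (a single edge where a_ij = a_ji = -1; a double or triple edge where a_ij * a_ji = 2 or 3), the diagram is a chain of 5 nodes with a fork of two nodes at one end (D_7). One simple-root ordering that puts it in standard form is (alpha_1, alpha_7, alpha_6, alpha_5, alpha_3, alpha_4, alpha_2). So the algebra is type D_7, i.e. so(14).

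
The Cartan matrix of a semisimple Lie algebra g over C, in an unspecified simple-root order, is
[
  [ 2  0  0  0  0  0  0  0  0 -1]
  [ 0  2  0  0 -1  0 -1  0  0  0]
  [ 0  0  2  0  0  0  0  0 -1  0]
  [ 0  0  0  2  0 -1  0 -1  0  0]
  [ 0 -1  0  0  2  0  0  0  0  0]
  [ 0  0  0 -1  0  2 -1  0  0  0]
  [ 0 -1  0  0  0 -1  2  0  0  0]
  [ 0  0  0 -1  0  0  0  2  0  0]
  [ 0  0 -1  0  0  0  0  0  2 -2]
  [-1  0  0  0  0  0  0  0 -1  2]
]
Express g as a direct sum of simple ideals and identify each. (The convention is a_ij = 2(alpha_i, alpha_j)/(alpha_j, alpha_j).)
A_6 (sl(7)) ⊕ F_4

The diagram associated to this matrix has two connected components: the simple roots {alpha_2, alpha_4, alpha_5, alpha_6, alpha_7, alpha_8} form a chain of 6 nodes with single edges (A_6), and {alpha_1, alpha_3, alpha_9, alpha_10} form a chain of 4 nodes with a double edge between the middle two (F_4). A semisimple Lie algebra decomposes uniquely as the direct sum of simple ideals, one per connected component of its Dynkin diagram, so g ≅ A_6 ⊕ F_4 (dimension 48 + 52 = 100).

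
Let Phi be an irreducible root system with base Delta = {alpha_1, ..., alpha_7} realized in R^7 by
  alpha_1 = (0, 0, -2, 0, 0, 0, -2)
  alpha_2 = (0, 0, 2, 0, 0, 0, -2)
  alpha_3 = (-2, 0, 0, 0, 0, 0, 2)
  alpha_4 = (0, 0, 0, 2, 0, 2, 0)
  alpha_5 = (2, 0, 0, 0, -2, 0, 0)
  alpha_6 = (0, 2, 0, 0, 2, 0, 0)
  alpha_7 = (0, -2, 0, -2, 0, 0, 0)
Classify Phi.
D7

Compute the Cartan integers a_ij = 2(alpha_i, alpha_j)/(alpha_j, alpha_j); the resulting 7x7 Cartan matrix is
[[2, 0, -1, 0, 0, 0, 0], [0, 2, -1, 0, 0, 0, 0], [-1, -1, 2, 0, -1, 0, 0], [0, 0, 0, 2, 0, 0, -1], [0, 0, -1, 0, 2, -1, 0], [0, 0, 0, 0, -1, 2, -1], [0, 0, 0, -1, 0, -1, 2]].
All simple roots have the same length, so the diagram is simply laced. The associated Dynkin diagram is a chain of 5 nodes with a fork of two nodes at one end (D_7), so the type is D_7 (the algebra so(14)).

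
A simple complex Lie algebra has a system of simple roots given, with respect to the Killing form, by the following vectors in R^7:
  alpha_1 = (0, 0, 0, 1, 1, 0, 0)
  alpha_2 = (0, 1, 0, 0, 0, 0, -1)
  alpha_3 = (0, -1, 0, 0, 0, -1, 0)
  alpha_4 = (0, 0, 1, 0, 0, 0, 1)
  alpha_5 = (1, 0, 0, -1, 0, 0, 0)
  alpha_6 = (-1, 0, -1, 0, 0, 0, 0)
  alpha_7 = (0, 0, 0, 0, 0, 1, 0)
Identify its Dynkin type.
Compute the Cartan integers a_ij = 2(alpha_i, alpha_j)/(alpha_j, alpha_j); the resulting 7x7 Cartan matrix is
[[2, 0, 0, 0, -1, 0, 0], [0, 2, -1, -1, 0, 0, 0], [0, -1, 2, 0, 0, 0, -2], [0, -1, 0, 2, 0, -1, 0], [-1, 0, 0, 0, 2, -1, 0], [0, 0, 0, -1, -1, 2, 0], [0, 0, -1, 0, 0, 0, 2]].
The roots have two lengths (squared-length ratio 2:1); the short ones are alpha_{7}. The associated Dynkin diagram is a chain of 7 nodes with a double edge at one end; the terminal node there is the unique short simple root (B_7), so the type is B_7 (the algebra so(15)).

B_7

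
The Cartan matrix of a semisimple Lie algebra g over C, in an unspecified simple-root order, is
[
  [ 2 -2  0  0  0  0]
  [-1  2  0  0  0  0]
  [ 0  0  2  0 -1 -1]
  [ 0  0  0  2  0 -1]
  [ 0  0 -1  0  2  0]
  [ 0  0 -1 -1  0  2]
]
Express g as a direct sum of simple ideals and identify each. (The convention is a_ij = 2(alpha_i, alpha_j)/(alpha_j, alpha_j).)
A4 + B2

The diagram associated to this matrix has two connected components: the simple roots {alpha_3, alpha_4, alpha_5, alpha_6} form a chain of 4 nodes with single edges (A_4), and {alpha_1, alpha_2} form a chain of 2 nodes with a double edge at one end; the terminal node there is the unique short simple root (B_2). A semisimple Lie algebra decomposes uniquely as the direct sum of simple ideals, one per connected component of its Dynkin diagram, so g ≅ A_4 ⊕ B_2 (dimension 24 + 10 = 34).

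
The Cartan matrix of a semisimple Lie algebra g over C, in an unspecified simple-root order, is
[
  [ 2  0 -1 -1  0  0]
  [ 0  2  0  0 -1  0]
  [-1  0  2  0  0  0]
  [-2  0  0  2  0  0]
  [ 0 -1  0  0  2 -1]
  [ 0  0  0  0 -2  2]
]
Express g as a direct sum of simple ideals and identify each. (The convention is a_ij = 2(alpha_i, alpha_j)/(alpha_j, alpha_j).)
C_3 ⊕ C_3

The diagram associated to this matrix has two connected components: the simple roots {alpha_2, alpha_5, alpha_6} form a chain of 3 nodes with a double edge at one end; the terminal node there is the unique long simple root (C_3), and {alpha_1, alpha_3, alpha_4} form a chain of 3 nodes with a double edge at one end; the terminal node there is the unique long simple root (C_3). A semisimple Lie algebra decomposes uniquely as the direct sum of simple ideals, one per connected component of its Dynkin diagram, so g ≅ C_3 ⊕ C_3 (dimension 21 + 21 = 42).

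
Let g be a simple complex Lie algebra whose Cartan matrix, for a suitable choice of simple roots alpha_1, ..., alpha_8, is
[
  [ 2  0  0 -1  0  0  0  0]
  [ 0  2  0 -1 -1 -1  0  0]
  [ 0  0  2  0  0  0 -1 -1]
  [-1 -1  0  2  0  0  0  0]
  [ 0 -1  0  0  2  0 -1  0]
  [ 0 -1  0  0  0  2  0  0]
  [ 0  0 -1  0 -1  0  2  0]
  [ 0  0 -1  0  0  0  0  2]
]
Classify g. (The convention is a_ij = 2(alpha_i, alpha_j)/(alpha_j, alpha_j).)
The matrix has rank 8 with 2's on the diagonal. Reading the off-diagonal entries as Dynkin edges (a single edge where a_ij = a_ji = -1; a double or triple edge where a_ij * a_ji = 2 or 3), the diagram is a chain of 7 nodes with one extra node attached to the third node from one end (E_8). One simple-root ordering that puts it in standard form is (alpha_1, alpha_6, alpha_4, alpha_2, alpha_5, alpha_7, alpha_3, alpha_8). So the algebra is type E_8.

type E_8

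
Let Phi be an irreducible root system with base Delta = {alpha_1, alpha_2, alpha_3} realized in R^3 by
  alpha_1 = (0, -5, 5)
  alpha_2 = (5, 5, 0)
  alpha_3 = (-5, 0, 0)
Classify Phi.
Compute the Cartan integers a_ij = 2(alpha_i, alpha_j)/(alpha_j, alpha_j); the resulting 3x3 Cartan matrix is
[[2, -1, 0], [-1, 2, -2], [0, -1, 2]].
The roots have two lengths (squared-length ratio 2:1); the short ones are alpha_{3}. The associated Dynkin diagram is a chain of 3 nodes with a double edge at one end; the terminal node there is the unique short simple root (B_3), so the type is B_3 (the algebra so(7)).

B_3 (so(7))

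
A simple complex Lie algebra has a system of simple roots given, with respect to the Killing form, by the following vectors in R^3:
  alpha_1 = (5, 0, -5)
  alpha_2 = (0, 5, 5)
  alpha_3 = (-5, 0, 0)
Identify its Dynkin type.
Compute the Cartan integers a_ij = 2(alpha_i, alpha_j)/(alpha_j, alpha_j); the resulting 3x3 Cartan matrix is
[[2, -1, -2], [-1, 2, 0], [-1, 0, 2]].
The roots have two lengths (squared-length ratio 2:1); the short ones are alpha_{3}. The associated Dynkin diagram is a chain of 3 nodes with a double edge at one end; the terminal node there is the unique short simple root (B_3), so the type is B_3 (the algebra so(7)).

type B_3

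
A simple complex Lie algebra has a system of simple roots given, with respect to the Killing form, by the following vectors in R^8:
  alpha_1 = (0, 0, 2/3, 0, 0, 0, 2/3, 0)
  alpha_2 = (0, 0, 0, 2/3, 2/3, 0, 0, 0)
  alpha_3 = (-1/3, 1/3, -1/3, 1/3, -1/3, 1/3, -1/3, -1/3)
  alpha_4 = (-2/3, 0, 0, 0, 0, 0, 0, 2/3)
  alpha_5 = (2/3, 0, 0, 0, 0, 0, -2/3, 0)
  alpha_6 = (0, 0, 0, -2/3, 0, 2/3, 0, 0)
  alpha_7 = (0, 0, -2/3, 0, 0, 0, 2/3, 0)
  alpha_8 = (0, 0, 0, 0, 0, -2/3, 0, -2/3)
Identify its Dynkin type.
E_8

Compute the Cartan integers a_ij = 2(alpha_i, alpha_j)/(alpha_j, alpha_j); the resulting 8x8 Cartan matrix is
[[2, 0, -1, 0, -1, 0, 0, 0], [0, 2, 0, 0, 0, -1, 0, 0], [-1, 0, 2, 0, 0, 0, 0, 0], [0, 0, 0, 2, -1, 0, 0, -1], [-1, 0, 0, -1, 2, 0, -1, 0], [0, -1, 0, 0, 0, 2, 0, -1], [0, 0, 0, 0, -1, 0, 2, 0], [0, 0, 0, -1, 0, -1, 0, 2]].
All simple roots have the same length, so the diagram is simply laced. The associated Dynkin diagram is a chain of 7 nodes with one extra node attached to the third node from one end (E_8), so the type is E_8.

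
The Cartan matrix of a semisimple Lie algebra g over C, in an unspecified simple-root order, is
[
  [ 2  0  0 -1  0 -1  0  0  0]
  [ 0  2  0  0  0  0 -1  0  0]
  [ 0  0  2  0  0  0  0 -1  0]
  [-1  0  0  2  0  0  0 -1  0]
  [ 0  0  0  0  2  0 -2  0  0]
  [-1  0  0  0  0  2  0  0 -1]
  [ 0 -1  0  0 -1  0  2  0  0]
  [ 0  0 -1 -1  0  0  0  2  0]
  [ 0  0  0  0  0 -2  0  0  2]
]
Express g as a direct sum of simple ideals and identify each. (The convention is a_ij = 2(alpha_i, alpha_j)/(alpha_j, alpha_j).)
C_3 (sp(6)) ⊕ C_6 (sp(12))

The diagram associated to this matrix has two connected components: the simple roots {alpha_2, alpha_5, alpha_7} form a chain of 3 nodes with a double edge at one end; the terminal node there is the unique long simple root (C_3), and {alpha_1, alpha_3, alpha_4, alpha_6, alpha_8, alpha_9} form a chain of 6 nodes with a double edge at one end; the terminal node there is the unique long simple root (C_6). A semisimple Lie algebra decomposes uniquely as the direct sum of simple ideals, one per connected component of its Dynkin diagram, so g ≅ C_3 ⊕ C_6 (dimension 21 + 78 = 99).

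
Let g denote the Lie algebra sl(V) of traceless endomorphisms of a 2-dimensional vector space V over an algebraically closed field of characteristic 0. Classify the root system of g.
This is sl(2), which has dimension 2^2 - 1 = 3 and rank 2 - 1 = 1 (a Cartan subalgebra is the diagonal traceless matrices). In the classification of classical Lie algebras, the special linear algebra sl(n+1) has type A_n; here n = 1, so the Dynkin diagram is a chain of 1 nodes with single edges (A_1). Hence the type is A_1.

A_1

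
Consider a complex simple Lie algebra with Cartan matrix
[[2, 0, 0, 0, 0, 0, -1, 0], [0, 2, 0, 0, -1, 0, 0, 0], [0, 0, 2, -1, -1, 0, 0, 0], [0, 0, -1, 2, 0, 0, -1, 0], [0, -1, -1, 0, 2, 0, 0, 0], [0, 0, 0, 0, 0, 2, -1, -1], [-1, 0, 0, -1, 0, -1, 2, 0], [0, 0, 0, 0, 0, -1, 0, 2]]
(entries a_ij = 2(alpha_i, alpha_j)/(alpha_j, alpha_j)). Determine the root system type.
The matrix has rank 8 with 2's on the diagonal. Reading the off-diagonal entries as Dynkin edges (a single edge where a_ij = a_ji = -1; a double or triple edge where a_ij * a_ji = 2 or 3), the diagram is a chain of 7 nodes with one extra node attached to the third node from one end (E_8). One simple-root ordering that puts it in standard form is (alpha_8, alpha_1, alpha_6, alpha_7, alpha_4, alpha_3, alpha_5, alpha_2). So the algebra is type E_8.

E8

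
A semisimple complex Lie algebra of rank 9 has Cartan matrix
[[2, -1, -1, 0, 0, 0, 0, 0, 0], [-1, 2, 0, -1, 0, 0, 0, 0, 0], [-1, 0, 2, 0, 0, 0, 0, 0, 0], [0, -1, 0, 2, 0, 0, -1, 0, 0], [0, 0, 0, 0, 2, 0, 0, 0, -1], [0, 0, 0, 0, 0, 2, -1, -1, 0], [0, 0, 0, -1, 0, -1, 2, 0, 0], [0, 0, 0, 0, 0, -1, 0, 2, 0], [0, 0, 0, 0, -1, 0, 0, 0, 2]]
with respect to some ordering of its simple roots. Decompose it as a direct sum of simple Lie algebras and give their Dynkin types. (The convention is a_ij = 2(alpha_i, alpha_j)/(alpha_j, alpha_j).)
A_2 (sl(3)) ⊕ A_7 (sl(8))

The diagram associated to this matrix has two connected components: the simple roots {alpha_5, alpha_9} form a chain of 2 nodes with single edges (A_2), and {alpha_1, alpha_2, alpha_3, alpha_4, alpha_6, alpha_7, alpha_8} form a chain of 7 nodes with single edges (A_7). A semisimple Lie algebra decomposes uniquely as the direct sum of simple ideals, one per connected component of its Dynkin diagram, so g ≅ A_2 ⊕ A_7 (dimension 8 + 63 = 71).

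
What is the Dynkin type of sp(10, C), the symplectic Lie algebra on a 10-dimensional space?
This is sp(10), which has dimension 10(10+1)/2 = 55 and rank 10/2 = 5. In the classification of classical Lie algebras, the symplectic algebra sp(2n) has type C_n; here n = 5, so the Dynkin diagram is a chain of 5 nodes with a double edge at one end; the terminal node there is the unique long simple root (C_5). Hence the type is C_5.

C5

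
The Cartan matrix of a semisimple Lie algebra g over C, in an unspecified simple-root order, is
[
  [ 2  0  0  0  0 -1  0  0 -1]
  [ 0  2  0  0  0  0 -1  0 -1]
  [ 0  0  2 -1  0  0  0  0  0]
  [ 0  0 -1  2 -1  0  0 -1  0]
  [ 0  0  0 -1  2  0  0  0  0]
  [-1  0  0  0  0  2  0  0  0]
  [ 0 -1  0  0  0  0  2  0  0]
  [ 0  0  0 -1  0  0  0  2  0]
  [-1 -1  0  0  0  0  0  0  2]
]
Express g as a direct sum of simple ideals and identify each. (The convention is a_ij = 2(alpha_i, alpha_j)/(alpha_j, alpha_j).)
The diagram associated to this matrix has two connected components: the simple roots {alpha_1, alpha_2, alpha_6, alpha_7, alpha_9} form a chain of 5 nodes with single edges (A_5), and {alpha_3, alpha_4, alpha_5, alpha_8} form a chain of 2 nodes with a fork of two nodes at one end (D_4). A semisimple Lie algebra decomposes uniquely as the direct sum of simple ideals, one per connected component of its Dynkin diagram, so g ≅ A_5 ⊕ D_4 (dimension 35 + 28 = 63).

A_5 ⊕ D_4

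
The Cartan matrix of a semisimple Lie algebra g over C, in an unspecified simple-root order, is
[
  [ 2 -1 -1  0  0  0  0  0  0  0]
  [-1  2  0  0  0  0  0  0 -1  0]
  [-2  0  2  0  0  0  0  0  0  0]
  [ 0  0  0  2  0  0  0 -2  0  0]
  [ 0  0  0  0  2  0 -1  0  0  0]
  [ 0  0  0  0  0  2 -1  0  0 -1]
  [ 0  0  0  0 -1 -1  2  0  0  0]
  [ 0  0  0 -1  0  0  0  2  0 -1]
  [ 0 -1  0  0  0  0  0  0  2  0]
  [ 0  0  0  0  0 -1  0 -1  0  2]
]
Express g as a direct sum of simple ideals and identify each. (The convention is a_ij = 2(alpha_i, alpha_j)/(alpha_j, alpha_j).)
The diagram associated to this matrix has two connected components: the simple roots {alpha_1, alpha_2, alpha_3, alpha_9} form a chain of 4 nodes with a double edge at one end; the terminal node there is the unique long simple root (C_4), and {alpha_4, alpha_5, alpha_6, alpha_7, alpha_8, alpha_10} form a chain of 6 nodes with a double edge at one end; the terminal node there is the unique long simple root (C_6). A semisimple Lie algebra decomposes uniquely as the direct sum of simple ideals, one per connected component of its Dynkin diagram, so g ≅ C_4 ⊕ C_6 (dimension 36 + 78 = 114).

C_4 ⊕ C_6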